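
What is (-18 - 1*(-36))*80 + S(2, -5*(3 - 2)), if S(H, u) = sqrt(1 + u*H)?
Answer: 1440 + 3*I ≈ 1440.0 + 3.0*I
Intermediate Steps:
S(H, u) = sqrt(1 + H*u)
(-18 - 1*(-36))*80 + S(2, -5*(3 - 2)) = (-18 - 1*(-36))*80 + sqrt(1 + 2*(-5*(3 - 2))) = (-18 + 36)*80 + sqrt(1 + 2*(-5*1)) = 18*80 + sqrt(1 + 2*(-5)) = 1440 + sqrt(1 - 10) = 1440 + sqrt(-9) = 1440 + 3*I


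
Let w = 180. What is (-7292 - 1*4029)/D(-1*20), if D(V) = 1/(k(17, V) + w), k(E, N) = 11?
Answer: -2162311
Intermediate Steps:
D(V) = 1/191 (D(V) = 1/(11 + 180) = 1/191)
(-7292 - 1*4029)/D(-1*20) = (-7292 - 1*4029)/(1/191) = (-7292 - 4029)*191 = -11321*191 = -2162311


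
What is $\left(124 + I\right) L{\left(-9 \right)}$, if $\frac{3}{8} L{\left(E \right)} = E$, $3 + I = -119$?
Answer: $-48$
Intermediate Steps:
$I = -122$ ($I = -3 - 119 = -122$)
$L{\left(E \right)} = \frac{8 E}{3}$
$\left(124 + I\right) L{\left(-9 \right)} = \left(124 - 122\right) \frac{8}{3} \left(-9\right) = 2 \left(-24\right) = -48$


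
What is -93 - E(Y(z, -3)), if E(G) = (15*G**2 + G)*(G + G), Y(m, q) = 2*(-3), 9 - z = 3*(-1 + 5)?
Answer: 6315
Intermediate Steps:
z = -3 (z = 9 - 3*(-1 + 5) = 9 - 3*4 = 9 - 1*12 = 9 - 12 = -3)
Y(m, q) = -6
E(G) = 2*G*(G + 15*G**2) (E(G) = (G + 15*G**2)*(2*G) = 2*G*(G + 15*G**2))
-93 - E(Y(z, -3)) = -93 - (-6)**2*(2 + 30*(-6)) = -93 - 36*(2 - 180) = -93 - 36*(-178) = -93 - 1*(-6408) = -93 + 6408 = 6315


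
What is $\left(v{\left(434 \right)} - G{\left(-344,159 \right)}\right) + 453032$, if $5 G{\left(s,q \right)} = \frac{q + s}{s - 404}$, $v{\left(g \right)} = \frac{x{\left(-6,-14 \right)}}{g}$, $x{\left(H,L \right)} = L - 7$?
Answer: $\frac{10504903747}{23188} \approx 4.5303 \cdot 10^{5}$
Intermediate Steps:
$x{\left(H,L \right)} = -7 + L$
$v{\left(g \right)} = - \frac{21}{g}$ ($v{\left(g \right)} = \frac{-7 - 14}{g} = - \frac{21}{g}$)
$G{\left(s,q \right)} = \frac{q + s}{5 \left(-404 + s\right)}$ ($G{\left(s,q \right)} = \frac{\left(q + s\right) \frac{1}{s - 404}}{5} = \frac{\left(q + s\right) \frac{1}{-404 + s}}{5} = \frac{\frac{1}{-404 + s} \left(q + s\right)}{5} = \frac{q + s}{5 \left(-404 + s\right)}$)
$\left(v{\left(434 \right)} - G{\left(-344,159 \right)}\right) + 453032 = \left(- \frac{21}{434} - \frac{159 - 344}{5 \left(-404 - 344\right)}\right) + 453032 = \left(\left(-21\right) \frac{1}{434} - \frac{1}{5} \frac{1}{-748} \left(-185\right)\right) + 453032 = \left(- \frac{3}{62} - \frac{1}{5} \left(- \frac{1}{748}\right) \left(-185\right)\right) + 453032 = \left(- \frac{3}{62} - \frac{37}{748}\right) + 453032 = - \frac{2269}{23188} + 453032 = \frac{10504903747}{23188}$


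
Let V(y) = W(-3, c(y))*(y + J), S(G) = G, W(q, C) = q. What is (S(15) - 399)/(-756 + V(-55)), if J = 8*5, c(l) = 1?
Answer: 128/237 ≈ 0.54008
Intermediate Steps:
J = 40
V(y) = -120 - 3*y (V(y) = -3*(y + 40) = -3*(40 + y) = -120 - 3*y)
(S(15) - 399)/(-756 + V(-55)) = (15 - 399)/(-756 + (-120 - 3*(-55))) = -384/(-756 + (-120 + 165)) = -384/(-756 + 45) = -384/(-711) = -384*(-1/711) = 128/237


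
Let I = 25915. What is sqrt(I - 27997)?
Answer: I*sqrt(2082) ≈ 45.629*I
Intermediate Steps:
sqrt(I - 27997) = sqrt(25915 - 27997) = sqrt(-2082) = I*sqrt(2082)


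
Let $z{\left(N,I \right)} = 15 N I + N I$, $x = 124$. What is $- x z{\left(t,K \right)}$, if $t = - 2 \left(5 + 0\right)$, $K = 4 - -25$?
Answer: $575360$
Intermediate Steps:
$K = 29$ ($K = 4 + 25 = 29$)
$t = -10$ ($t = \left(-2\right) 5 = -10$)
$z{\left(N,I \right)} = 16 I N$ ($z{\left(N,I \right)} = 15 I N + I N = 16 I N$)
$- x z{\left(t,K \right)} = - 124 \cdot 16 \cdot 29 \left(-10\right) = - 124 \left(-4640\right) = \left(-1\right) \left(-575360\right) = 575360$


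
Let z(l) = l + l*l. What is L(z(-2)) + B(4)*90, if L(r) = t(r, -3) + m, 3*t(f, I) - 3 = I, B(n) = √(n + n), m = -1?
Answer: -1 + 180*√2 ≈ 253.56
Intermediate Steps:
z(l) = l + l²
B(n) = √2*√n (B(n) = √(2*n) = √2*√n)
t(f, I) = 1 + I/3
L(r) = -1 (L(r) = (1 + (⅓)*(-3)) - 1 = (1 - 1) - 1 = 0 - 1 = -1)
L(z(-2)) + B(4)*90 = -1 + (√2*√4)*90 = -1 + (√2*2)*90 = -1 + (2*√2)*90 = -1 + 180*√2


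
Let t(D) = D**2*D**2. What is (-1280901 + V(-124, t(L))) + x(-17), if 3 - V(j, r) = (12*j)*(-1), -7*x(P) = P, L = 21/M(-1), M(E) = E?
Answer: -8976685/7 ≈ -1.2824e+6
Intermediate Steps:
L = -21 (L = 21/(-1) = 21*(-1) = -21)
x(P) = -P/7
t(D) = D**4
V(j, r) = 3 + 12*j (V(j, r) = 3 - 12*j*(-1) = 3 - (-12)*j = 3 + 12*j)
(-1280901 + V(-124, t(L))) + x(-17) = (-1280901 + (3 + 12*(-124))) - 1/7*(-17) = (-1280901 + (3 - 1488)) + 17/7 = (-1280901 - 1485) + 17/7 = -1282386 + 17/7 = -8976685/7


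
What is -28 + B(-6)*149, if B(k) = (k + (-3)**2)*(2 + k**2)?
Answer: 16958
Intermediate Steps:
B(k) = (2 + k**2)*(9 + k) (B(k) = (k + 9)*(2 + k**2) = (9 + k)*(2 + k**2) = (2 + k**2)*(9 + k))
-28 + B(-6)*149 = -28 + (18 + (-6)**3 + 2*(-6) + 9*(-6)**2)*149 = -28 + (18 - 216 - 12 + 9*36)*149 = -28 + (18 - 216 - 12 + 324)*149 = -28 + 114*149 = -28 + 16986 = 16958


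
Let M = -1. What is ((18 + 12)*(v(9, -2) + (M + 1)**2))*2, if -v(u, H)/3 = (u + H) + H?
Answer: -900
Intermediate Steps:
v(u, H) = -6*H - 3*u (v(u, H) = -3*((u + H) + H) = -3*((H + u) + H) = -3*(u + 2*H) = -6*H - 3*u)
((18 + 12)*(v(9, -2) + (M + 1)**2))*2 = ((18 + 12)*((-6*(-2) - 3*9) + (-1 + 1)**2))*2 = (30*((12 - 27) + 0**2))*2 = (30*(-15 + 0))*2 = (30*(-15))*2 = -450*2 = -900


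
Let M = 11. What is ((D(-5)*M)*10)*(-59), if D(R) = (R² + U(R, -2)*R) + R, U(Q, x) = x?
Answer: -194700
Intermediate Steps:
D(R) = R² - R (D(R) = (R² - 2*R) + R = R² - R)
((D(-5)*M)*10)*(-59) = ((-5*(-1 - 5)*11)*10)*(-59) = ((-5*(-6)*11)*10)*(-59) = ((30*11)*10)*(-59) = (330*10)*(-59) = 3300*(-59) = -194700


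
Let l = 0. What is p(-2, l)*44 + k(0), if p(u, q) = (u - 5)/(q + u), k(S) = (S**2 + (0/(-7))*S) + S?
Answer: 154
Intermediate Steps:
k(S) = S + S**2 (k(S) = (S**2 + (0*(-1/7))*S) + S = (S**2 + 0*S) + S = (S**2 + 0) + S = S**2 + S = S + S**2)
p(u, q) = (-5 + u)/(q + u)
p(-2, l)*44 + k(0) = ((-5 - 2)/(0 - 2))*44 + 0*(1 + 0) = (-7/(-2))*44 + 0*1 = -1/2*(-7)*44 + 0 = (7/2)*44 + 0 = 154 + 0 = 154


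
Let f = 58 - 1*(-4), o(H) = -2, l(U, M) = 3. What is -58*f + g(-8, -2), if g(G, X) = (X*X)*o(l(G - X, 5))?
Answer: -3604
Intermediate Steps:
f = 62 (f = 58 + 4 = 62)
g(G, X) = -2*X² (g(G, X) = (X*X)*(-2) = X²*(-2) = -2*X²)
-58*f + g(-8, -2) = -58*62 - 2*(-2)² = -3596 - 2*4 = -3596 - 8 = -3604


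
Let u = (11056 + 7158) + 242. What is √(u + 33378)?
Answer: √51834 ≈ 227.67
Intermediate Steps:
u = 18456 (u = 18214 + 242 = 18456)
√(u + 33378) = √(18456 + 33378) = √51834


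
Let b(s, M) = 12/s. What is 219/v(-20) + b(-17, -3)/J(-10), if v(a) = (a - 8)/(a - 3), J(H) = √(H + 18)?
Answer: 5037/28 - 3*√2/17 ≈ 179.64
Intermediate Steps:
J(H) = √(18 + H)
v(a) = (-8 + a)/(-3 + a)
219/v(-20) + b(-17, -3)/J(-10) = 219/(((-8 - 20)/(-3 - 20))) + (12/(-17))/(√(18 - 10)) = 219/((-28/(-23))) + (12*(-1/17))/(√8) = 219/((-1/23*(-28))) - 12*√2/4/17 = 219/(28/23) - 3*√2/17 = 219*(23/28) - 3*√2/17 = 5037/28 - 3*√2/17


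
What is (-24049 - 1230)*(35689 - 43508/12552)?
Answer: -2830772881195/3138 ≈ -9.0209e+8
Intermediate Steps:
(-24049 - 1230)*(35689 - 43508/12552) = -25279*(35689 - 43508*1/12552) = -25279*(35689 - 10877/3138) = -25279*111981205/3138 = -2830772881195/3138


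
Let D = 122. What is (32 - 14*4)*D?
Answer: -2928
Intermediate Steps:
(32 - 14*4)*D = (32 - 14*4)*122 = (32 - 56)*122 = -24*122 = -2928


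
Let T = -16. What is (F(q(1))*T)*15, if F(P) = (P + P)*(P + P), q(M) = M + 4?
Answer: -24000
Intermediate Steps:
q(M) = 4 + M
F(P) = 4*P**2 (F(P) = (2*P)*(2*P) = 4*P**2)
(F(q(1))*T)*15 = ((4*(4 + 1)**2)*(-16))*15 = ((4*5**2)*(-16))*15 = ((4*25)*(-16))*15 = (100*(-16))*15 = -1600*15 = -24000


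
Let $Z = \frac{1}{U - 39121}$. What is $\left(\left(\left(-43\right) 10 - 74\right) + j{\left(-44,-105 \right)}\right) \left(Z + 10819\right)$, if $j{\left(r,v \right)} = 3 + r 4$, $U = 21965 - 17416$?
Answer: $- \frac{253221334159}{34572} \approx -7.3245 \cdot 10^{6}$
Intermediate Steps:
$U = 4549$
$j{\left(r,v \right)} = 3 + 4 r$
$Z = - \frac{1}{34572}$ ($Z = \frac{1}{4549 - 39121} = \frac{1}{-34572} = - \frac{1}{34572} \approx -2.8925 \cdot 10^{-5}$)
$\left(\left(\left(-43\right) 10 - 74\right) + j{\left(-44,-105 \right)}\right) \left(Z + 10819\right) = \left(\left(\left(-43\right) 10 - 74\right) + \left(3 + 4 \left(-44\right)\right)\right) \left(- \frac{1}{34572} + 10819\right) = \left(\left(-430 - 74\right) + \left(3 - 176\right)\right) \frac{374034467}{34572} = \left(-504 - 173\right) \frac{374034467}{34572} = \left(-677\right) \frac{374034467}{34572} = - \frac{253221334159}{34572}$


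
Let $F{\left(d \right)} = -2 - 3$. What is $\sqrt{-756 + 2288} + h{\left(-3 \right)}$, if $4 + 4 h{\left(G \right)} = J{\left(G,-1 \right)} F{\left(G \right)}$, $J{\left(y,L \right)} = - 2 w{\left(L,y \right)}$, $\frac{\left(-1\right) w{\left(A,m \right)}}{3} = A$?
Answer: $\frac{13}{2} + 2 \sqrt{383} \approx 45.641$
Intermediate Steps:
$w{\left(A,m \right)} = - 3 A$
$F{\left(d \right)} = -5$
$J{\left(y,L \right)} = 6 L$ ($J{\left(y,L \right)} = - 2 \left(- 3 L\right) = 6 L$)
$h{\left(G \right)} = \frac{13}{2}$ ($h{\left(G \right)} = -1 + \frac{6 \left(-1\right) \left(-5\right)}{4} = -1 + \frac{\left(-6\right) \left(-5\right)}{4} = -1 + \frac{1}{4} \cdot 30 = -1 + \frac{15}{2} = \frac{13}{2}$)
$\sqrt{-756 + 2288} + h{\left(-3 \right)} = \sqrt{-756 + 2288} + \frac{13}{2} = \sqrt{1532} + \frac{13}{2} = 2 \sqrt{383} + \frac{13}{2} = \frac{13}{2} + 2 \sqrt{383}$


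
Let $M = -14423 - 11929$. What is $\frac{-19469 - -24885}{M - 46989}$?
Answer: $- \frac{5416}{73341} \approx -0.073847$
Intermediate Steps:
$M = -26352$ ($M = -14423 - 11929 = -26352$)
$\frac{-19469 - -24885}{M - 46989} = \frac{-19469 - -24885}{-26352 - 46989} = \frac{-19469 + 24885}{-73341} = 5416 \left(- \frac{1}{73341}\right) = - \frac{5416}{73341}$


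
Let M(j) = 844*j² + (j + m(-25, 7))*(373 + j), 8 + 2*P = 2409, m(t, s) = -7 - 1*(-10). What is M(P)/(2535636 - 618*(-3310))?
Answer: 4873066873/18324864 ≈ 265.93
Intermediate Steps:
m(t, s) = 3 (m(t, s) = -7 + 10 = 3)
P = 2401/2 (P = -4 + (½)*2409 = -4 + 2409/2 = 2401/2 ≈ 1200.5)
M(j) = 844*j² + (3 + j)*(373 + j) (M(j) = 844*j² + (j + 3)*(373 + j) = 844*j² + (3 + j)*(373 + j))
M(P)/(2535636 - 618*(-3310)) = (1119 + 376*(2401/2) + 845*(2401/2)²)/(2535636 - 618*(-3310)) = (1119 + 451388 + 845*(5764801/4))/(2535636 + 2045580) = (1119 + 451388 + 4871256845/4)/4581216 = (4873066873/4)*(1/4581216) = 4873066873/18324864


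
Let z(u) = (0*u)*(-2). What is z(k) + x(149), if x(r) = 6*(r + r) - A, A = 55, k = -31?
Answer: 1733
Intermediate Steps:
z(u) = 0 (z(u) = 0*(-2) = 0)
x(r) = -55 + 12*r (x(r) = 6*(r + r) - 1*55 = 6*(2*r) - 55 = 12*r - 55 = -55 + 12*r)
z(k) + x(149) = 0 + (-55 + 12*149) = 0 + (-55 + 1788) = 0 + 1733 = 1733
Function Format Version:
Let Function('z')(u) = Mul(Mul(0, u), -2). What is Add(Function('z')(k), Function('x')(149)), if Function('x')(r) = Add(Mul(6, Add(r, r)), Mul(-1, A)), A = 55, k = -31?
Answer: 1733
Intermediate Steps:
Function('z')(u) = 0 (Function('z')(u) = Mul(0, -2) = 0)
Function('x')(r) = Add(-55, Mul(12, r)) (Function('x')(r) = Add(Mul(6, Add(r, r)), Mul(-1, 55)) = Add(Mul(6, Mul(2, r)), -55) = Add(Mul(12, r), -55) = Add(-55, Mul(12, r)))
Add(Function('z')(k), Function('x')(149)) = Add(0, Add(-55, Mul(12, 149))) = Add(0, Add(-55, 1788)) = Add(0, 1733) = 1733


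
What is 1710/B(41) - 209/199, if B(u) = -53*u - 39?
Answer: -401299/220094 ≈ -1.8233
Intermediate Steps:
B(u) = -39 - 53*u
1710/B(41) - 209/199 = 1710/(-39 - 53*41) - 209/199 = 1710/(-39 - 2173) - 209*1/199 = 1710/(-2212) - 209/199 = 1710*(-1/2212) - 209/199 = -855/1106 - 209/199 = -401299/220094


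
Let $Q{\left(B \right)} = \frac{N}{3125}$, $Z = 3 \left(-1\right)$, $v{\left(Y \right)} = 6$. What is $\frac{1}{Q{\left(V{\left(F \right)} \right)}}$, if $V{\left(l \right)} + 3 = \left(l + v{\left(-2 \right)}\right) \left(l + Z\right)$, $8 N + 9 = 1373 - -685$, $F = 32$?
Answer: $\frac{25000}{2049} \approx 12.201$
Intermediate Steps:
$N = \frac{2049}{8}$ ($N = - \frac{9}{8} + \frac{1373 - -685}{8} = - \frac{9}{8} + \frac{1373 + 685}{8} = - \frac{9}{8} + \frac{1}{8} \cdot 2058 = - \frac{9}{8} + \frac{1029}{4} = \frac{2049}{8} \approx 256.13$)
$Z = -3$
$V{\left(l \right)} = -3 + \left(-3 + l\right) \left(6 + l\right)$ ($V{\left(l \right)} = -3 + \left(l + 6\right) \left(l - 3\right) = -3 + \left(6 + l\right) \left(-3 + l\right) = -3 + \left(-3 + l\right) \left(6 + l\right)$)
$Q{\left(B \right)} = \frac{2049}{25000}$ ($Q{\left(B \right)} = \frac{2049}{8 \cdot 3125} = \frac{2049}{8} \cdot \frac{1}{3125} = \frac{2049}{25000}$)
$\frac{1}{Q{\left(V{\left(F \right)} \right)}} = \frac{1}{\frac{2049}{25000}} = \frac{25000}{2049}$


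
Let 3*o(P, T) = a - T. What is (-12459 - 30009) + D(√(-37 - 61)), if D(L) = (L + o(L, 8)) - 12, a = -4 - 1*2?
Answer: -127454/3 + 7*I*√2 ≈ -42485.0 + 9.8995*I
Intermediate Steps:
a = -6 (a = -4 - 2 = -6)
o(P, T) = -2 - T/3 (o(P, T) = (-6 - T)/3 = -2 - T/3)
D(L) = -50/3 + L (D(L) = (L + (-2 - ⅓*8)) - 12 = (L + (-2 - 8/3)) - 12 = (L - 14/3) - 12 = (-14/3 + L) - 12 = -50/3 + L)
(-12459 - 30009) + D(√(-37 - 61)) = (-12459 - 30009) + (-50/3 + √(-37 - 61)) = -42468 + (-50/3 + √(-98)) = -42468 + (-50/3 + 7*I*√2) = -127454/3 + 7*I*√2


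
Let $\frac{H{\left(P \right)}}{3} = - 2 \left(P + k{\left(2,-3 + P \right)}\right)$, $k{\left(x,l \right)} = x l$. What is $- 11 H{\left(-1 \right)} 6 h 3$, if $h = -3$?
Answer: $32076$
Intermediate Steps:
$k{\left(x,l \right)} = l x$
$H{\left(P \right)} = 36 - 18 P$ ($H{\left(P \right)} = 3 \left(- 2 \left(P + \left(-3 + P\right) 2\right)\right) = 3 \left(- 2 \left(P + \left(-6 + 2 P\right)\right)\right) = 3 \left(- 2 \left(-6 + 3 P\right)\right) = 3 \left(12 - 6 P\right) = 36 - 18 P$)
$- 11 H{\left(-1 \right)} 6 h 3 = - 11 \left(36 - -18\right) 6 \left(-3\right) 3 = - 11 \left(36 + 18\right) \left(\left(-18\right) 3\right) = \left(-11\right) 54 \left(-54\right) = \left(-594\right) \left(-54\right) = 32076$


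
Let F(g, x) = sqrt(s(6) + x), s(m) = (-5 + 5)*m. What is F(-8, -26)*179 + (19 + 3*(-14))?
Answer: -23 + 179*I*sqrt(26) ≈ -23.0 + 912.72*I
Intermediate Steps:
s(m) = 0 (s(m) = 0*m = 0)
F(g, x) = sqrt(x) (F(g, x) = sqrt(0 + x) = sqrt(x))
F(-8, -26)*179 + (19 + 3*(-14)) = sqrt(-26)*179 + (19 + 3*(-14)) = (I*sqrt(26))*179 + (19 - 42) = 179*I*sqrt(26) - 23 = -23 + 179*I*sqrt(26)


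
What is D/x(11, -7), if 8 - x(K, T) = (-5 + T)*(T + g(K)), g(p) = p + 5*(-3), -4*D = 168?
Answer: 21/62 ≈ 0.33871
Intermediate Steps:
D = -42 (D = -1/4*168 = -42)
g(p) = -15 + p (g(p) = p - 15 = -15 + p)
x(K, T) = 8 - (-5 + T)*(-15 + K + T) (x(K, T) = 8 - (-5 + T)*(T + (-15 + K)) = 8 - (-5 + T)*(-15 + K + T))
D/x(11, -7) = -42/(-67 - 1*(-7)**2 + 5*11 + 20*(-7) - 1*11*(-7)) = -42/(-67 - 1*49 + 55 - 140 + 77) = -42/(-67 - 49 + 55 - 140 + 77) = -42/(-124) = -42*(-1/124) = 21/62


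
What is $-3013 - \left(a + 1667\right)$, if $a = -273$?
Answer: $-4407$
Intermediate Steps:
$-3013 - \left(a + 1667\right) = -3013 - \left(-273 + 1667\right) = -3013 - 1394 = -4407$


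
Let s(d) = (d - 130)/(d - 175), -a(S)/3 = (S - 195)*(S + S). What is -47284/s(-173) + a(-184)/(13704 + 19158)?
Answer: -30048081624/553177 ≈ -54319.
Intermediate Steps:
a(S) = -6*S*(-195 + S) (a(S) = -3*(S - 195)*(S + S) = -3*(-195 + S)*2*S = -6*S*(-195 + S))
s(d) = (-130 + d)/(-175 + d)
-47284/s(-173) + a(-184)/(13704 + 19158) = -47284*(-175 - 173)/(-130 - 173) + (6*(-184)*(195 - 1*(-184)))/(13704 + 19158) = -47284/(-303/(-348)) + (6*(-184)*(195 + 184))/32862 = -47284/((-1/348*(-303))) + (6*(-184)*379)*(1/32862) = -47284/101/116 - 418416*1/32862 = -47284*116/101 - 69736/5477 = -5484944/101 - 69736/5477 = -30048081624/553177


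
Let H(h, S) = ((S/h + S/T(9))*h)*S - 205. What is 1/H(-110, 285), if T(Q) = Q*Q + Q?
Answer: -1/18255 ≈ -5.4780e-5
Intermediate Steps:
T(Q) = Q + Q² (T(Q) = Q² + Q = Q + Q²)
H(h, S) = -205 + S*h*(S/90 + S/h) (H(h, S) = ((S/h + S/((9*(1 + 9))))*h)*S - 205 = ((S/h + S/((9*10)))*h)*S - 205 = ((S/h + S/90)*h)*S - 205 = ((S/90 + S/h)*h)*S - 205 = (h*(S/90 + S/h))*S - 205 = S*h*(S/90 + S/h) - 205 = -205 + S*h*(S/90 + S/h))
1/H(-110, 285) = 1/(-205 + 285² + (1/90)*(-110)*285²) = 1/(-205 + 81225 + (1/90)*(-110)*81225) = 1/(-205 + 81225 - 99275) = 1/(-18255) = -1/18255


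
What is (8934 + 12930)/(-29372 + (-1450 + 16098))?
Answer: -1822/1227 ≈ -1.4849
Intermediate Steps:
(8934 + 12930)/(-29372 + (-1450 + 16098)) = 21864/(-29372 + 14648) = 21864/(-14724) = 21864*(-1/14724) = -1822/1227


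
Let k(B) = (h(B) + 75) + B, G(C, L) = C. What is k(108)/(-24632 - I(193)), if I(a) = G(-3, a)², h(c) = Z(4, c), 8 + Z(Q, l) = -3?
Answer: -172/24641 ≈ -0.0069802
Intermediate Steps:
Z(Q, l) = -11 (Z(Q, l) = -8 - 3 = -11)
h(c) = -11
k(B) = 64 + B (k(B) = (-11 + 75) + B = 64 + B)
I(a) = 9 (I(a) = (-3)² = 9)
k(108)/(-24632 - I(193)) = (64 + 108)/(-24632 - 1*9) = 172/(-24632 - 9) = 172/(-24641) = 172*(-1/24641) = -172/24641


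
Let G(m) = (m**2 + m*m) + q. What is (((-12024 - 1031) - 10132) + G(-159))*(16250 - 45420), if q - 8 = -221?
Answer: -792315540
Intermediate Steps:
q = -213 (q = 8 - 221 = -213)
G(m) = -213 + 2*m**2 (G(m) = (m**2 + m*m) - 213 = (m**2 + m**2) - 213 = 2*m**2 - 213 = -213 + 2*m**2)
(((-12024 - 1031) - 10132) + G(-159))*(16250 - 45420) = (((-12024 - 1031) - 10132) + (-213 + 2*(-159)**2))*(16250 - 45420) = ((-13055 - 10132) + (-213 + 2*25281))*(-29170) = (-23187 + (-213 + 50562))*(-29170) = (-23187 + 50349)*(-29170) = 27162*(-29170) = -792315540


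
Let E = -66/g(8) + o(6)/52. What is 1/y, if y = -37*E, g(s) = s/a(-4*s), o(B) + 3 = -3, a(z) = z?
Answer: -26/253857 ≈ -0.00010242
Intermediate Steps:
o(B) = -6 (o(B) = -3 - 3 = -6)
g(s) = -¼ (g(s) = s/((-4*s)) = s*(-1/(4*s)) = -¼)
E = 6861/26 (E = -66/(-¼) - 6/52 = -66*(-4) - 6*1/52 = 264 - 3/26 = 6861/26 ≈ 263.88)
y = -253857/26 (y = -37*6861/26 = -253857/26 ≈ -9763.7)
1/y = 1/(-253857/26) = -26/253857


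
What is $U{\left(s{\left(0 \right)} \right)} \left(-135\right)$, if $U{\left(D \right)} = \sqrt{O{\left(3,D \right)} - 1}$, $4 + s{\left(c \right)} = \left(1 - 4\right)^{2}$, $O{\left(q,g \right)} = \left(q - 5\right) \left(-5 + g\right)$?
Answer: $- 135 i \approx - 135.0 i$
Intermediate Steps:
$O{\left(q,g \right)} = \left(-5 + g\right) \left(-5 + q\right)$ ($O{\left(q,g \right)} = \left(-5 + q\right) \left(-5 + g\right) = \left(-5 + g\right) \left(-5 + q\right)$)
$s{\left(c \right)} = 5$ ($s{\left(c \right)} = -4 + \left(1 - 4\right)^{2} = -4 + \left(-3\right)^{2} = -4 + 9 = 5$)
$U{\left(D \right)} = \sqrt{9 - 2 D}$ ($U{\left(D \right)} = \sqrt{\left(25 - 5 D - 15 + D 3\right) - 1} = \sqrt{\left(25 - 5 D - 15 + 3 D\right) - 1} = \sqrt{\left(10 - 2 D\right) - 1} = \sqrt{9 - 2 D}$)
$U{\left(s{\left(0 \right)} \right)} \left(-135\right) = \sqrt{9 - 10} \left(-135\right) = \sqrt{-1} \left(-135\right) = i \left(-135\right) = - 135 i$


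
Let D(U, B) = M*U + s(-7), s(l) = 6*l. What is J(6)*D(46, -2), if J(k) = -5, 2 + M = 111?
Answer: -24860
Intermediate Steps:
M = 109 (M = -2 + 111 = 109)
D(U, B) = -42 + 109*U (D(U, B) = 109*U + 6*(-7) = 109*U - 42 = -42 + 109*U)
J(6)*D(46, -2) = -5*(-42 + 109*46) = -5*(-42 + 5014) = -5*4972 = -24860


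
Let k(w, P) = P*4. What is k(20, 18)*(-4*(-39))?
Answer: 11232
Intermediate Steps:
k(w, P) = 4*P
k(20, 18)*(-4*(-39)) = (4*18)*(-4*(-39)) = 72*156 = 11232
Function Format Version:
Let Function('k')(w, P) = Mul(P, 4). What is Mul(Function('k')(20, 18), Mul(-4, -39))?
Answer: 11232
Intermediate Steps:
Function('k')(w, P) = Mul(4, P)
Mul(Function('k')(20, 18), Mul(-4, -39)) = Mul(Mul(4, 18), Mul(-4, -39)) = Mul(72, 156) = 11232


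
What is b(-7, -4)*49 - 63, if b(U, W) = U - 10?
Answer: -896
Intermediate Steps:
b(U, W) = -10 + U
b(-7, -4)*49 - 63 = (-10 - 7)*49 - 63 = -17*49 - 63 = -833 - 63 = -896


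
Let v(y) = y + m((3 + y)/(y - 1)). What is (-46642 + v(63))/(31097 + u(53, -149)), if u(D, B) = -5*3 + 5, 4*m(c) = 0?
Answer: -46579/31087 ≈ -1.4983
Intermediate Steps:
m(c) = 0 (m(c) = (¼)*0 = 0)
u(D, B) = -10 (u(D, B) = -15 + 5 = -10)
v(y) = y (v(y) = y + 0 = y)
(-46642 + v(63))/(31097 + u(53, -149)) = (-46642 + 63)/(31097 - 10) = -46579/31087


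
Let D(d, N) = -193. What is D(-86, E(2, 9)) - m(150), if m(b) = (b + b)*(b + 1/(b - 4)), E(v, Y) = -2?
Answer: -3299239/73 ≈ -45195.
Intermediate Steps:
m(b) = 2*b*(b + 1/(-4 + b)) (m(b) = (2*b)*(b + 1/(-4 + b)) = 2*b*(b + 1/(-4 + b)))
D(-86, E(2, 9)) - m(150) = -193 - 2*150*(1 + 150² - 4*150)/(-4 + 150) = -193 - 2*150*(1 + 22500 - 600)/146 = -193 - 2*150*21901/146 = -193 - 1*3285150/73 = -193 - 3285150/73 = -3299239/73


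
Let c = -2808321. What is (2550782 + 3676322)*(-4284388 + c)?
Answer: -44167036584736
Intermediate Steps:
(2550782 + 3676322)*(-4284388 + c) = (2550782 + 3676322)*(-4284388 - 2808321) = 6227104*(-7092709) = -44167036584736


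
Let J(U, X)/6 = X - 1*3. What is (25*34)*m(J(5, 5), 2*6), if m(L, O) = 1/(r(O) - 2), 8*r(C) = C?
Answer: -1700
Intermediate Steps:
r(C) = C/8
J(U, X) = -18 + 6*X (J(U, X) = 6*(X - 1*3) = 6*(X - 3) = 6*(-3 + X) = -18 + 6*X)
m(L, O) = 1/(-2 + O/8) (m(L, O) = 1/(O/8 - 2) = 1/(-2 + O/8))
(25*34)*m(J(5, 5), 2*6) = (25*34)*(8/(-16 + 2*6)) = 850*(8/(-16 + 12)) = 850*(8/(-4)) = 850*(8*(-¼)) = 850*(-2) = -1700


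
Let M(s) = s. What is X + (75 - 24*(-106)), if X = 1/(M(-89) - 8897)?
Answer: 23534333/8986 ≈ 2619.0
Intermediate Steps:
X = -1/8986 (X = 1/(-89 - 8897) = 1/(-8986) = -1/8986 ≈ -0.00011128)
X + (75 - 24*(-106)) = -1/8986 + (75 - 24*(-106)) = -1/8986 + (75 + 2544) = -1/8986 + 2619 = 23534333/8986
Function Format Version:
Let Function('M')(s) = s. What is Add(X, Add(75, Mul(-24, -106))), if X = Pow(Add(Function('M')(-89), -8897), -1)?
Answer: Rational(23534333, 8986) ≈ 2619.0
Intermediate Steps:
X = Rational(-1, 8986) (X = Pow(Add(-89, -8897), -1) = Pow(-8986, -1) = Rational(-1, 8986) ≈ -0.00011128)
Add(X, Add(75, Mul(-24, -106))) = Add(Rational(-1, 8986), Add(75, Mul(-24, -106))) = Add(Rational(-1, 8986), Add(75, 2544)) = Add(Rational(-1, 8986), 2619) = Rational(23534333, 8986)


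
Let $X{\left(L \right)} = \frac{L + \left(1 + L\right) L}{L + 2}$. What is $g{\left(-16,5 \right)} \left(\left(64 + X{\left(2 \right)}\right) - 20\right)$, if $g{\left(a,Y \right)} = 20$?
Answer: $920$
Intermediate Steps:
$X{\left(L \right)} = \frac{L + L \left(1 + L\right)}{2 + L}$
$g{\left(-16,5 \right)} \left(\left(64 + X{\left(2 \right)}\right) - 20\right) = 20 \left(\left(64 + 2\right) - 20\right) = 20 \left(66 - 20\right) = 20 \cdot 46 = 920$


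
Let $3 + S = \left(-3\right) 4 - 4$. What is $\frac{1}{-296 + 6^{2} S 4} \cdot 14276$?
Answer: $- \frac{3569}{758} \approx -4.7084$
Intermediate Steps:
$S = -19$ ($S = -3 - 16 = -19$)
$\frac{1}{-296 + 6^{2} S 4} \cdot 14276 = \frac{1}{-296 + 6^{2} \left(-19\right) 4} \cdot 14276 = \frac{1}{-296 + 36 \left(-19\right) 4} \cdot 14276 = \frac{1}{-296 - 2736} \cdot 14276 = \frac{1}{-3032} \cdot 14276 = \left(- \frac{1}{3032}\right) 14276 = - \frac{3569}{758}$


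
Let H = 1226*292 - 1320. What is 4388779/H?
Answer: 4388779/356672 ≈ 12.305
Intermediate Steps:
H = 356672 (H = 357992 - 1320 = 356672)
4388779/H = 4388779/356672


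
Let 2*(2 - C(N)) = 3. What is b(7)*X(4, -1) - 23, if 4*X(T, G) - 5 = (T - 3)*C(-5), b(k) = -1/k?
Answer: -1299/56 ≈ -23.196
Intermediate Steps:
C(N) = 1/2 (C(N) = 2 - 1/2*3 = 2 - 3/2 = 1/2)
X(T, G) = 7/8 + T/8 (X(T, G) = 5/4 + ((T - 3)*(1/2))/4 = 5/4 + ((-3 + T)*(1/2))/4 = 5/4 + (-3/2 + T/2)/4 = 5/4 + (-3/8 + T/8) = 7/8 + T/8)
b(7)*X(4, -1) - 23 = (-1/7)*(7/8 + (1/8)*4) - 23 = (-1*1/7)*(7/8 + 1/2) - 23 = -1/7*11/8 - 23 = -11/56 - 23 = -1299/56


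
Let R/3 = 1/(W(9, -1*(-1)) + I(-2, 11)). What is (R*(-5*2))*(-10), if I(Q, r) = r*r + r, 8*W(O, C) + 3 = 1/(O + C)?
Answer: 24000/10531 ≈ 2.2790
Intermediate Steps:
W(O, C) = -3/8 + 1/(8*(C + O)) (W(O, C) = -3/8 + 1/(8*(O + C)) = -3/8 + 1/(8*(C + O)))
I(Q, r) = r + r² (I(Q, r) = r² + r = r + r²)
R = 240/10531 (R = 3/((1 - (-3)*(-1) - 3*9)/(8*(-1*(-1) + 9)) + 11*(1 + 11)) = 3/((1 - 3*1 - 27)/(8*(1 + 9)) + 11*12) = 3/((⅛)*(1 - 3 - 27)/10 + 132) = 3/((⅛)*(⅒)*(-29) + 132) = 3/(-29/80 + 132) = 3/(10531/80) = 3*(80/10531) = 240/10531 ≈ 0.022790)
(R*(-5*2))*(-10) = (240*(-5*2)/10531)*(-10) = ((240/10531)*(-10))*(-10) = -2400/10531*(-10) = 24000/10531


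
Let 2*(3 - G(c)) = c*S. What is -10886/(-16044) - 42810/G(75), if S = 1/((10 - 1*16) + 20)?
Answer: -1068417997/8022 ≈ -1.3319e+5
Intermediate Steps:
S = 1/14 (S = 1/((10 - 16) + 20) = 1/(-6 + 20) = 1/14 ≈ 0.071429)
G(c) = 3 - c/28 (G(c) = 3 - c/(2*14) = 3 - c/28)
-10886/(-16044) - 42810/G(75) = -10886/(-16044) - 42810/(3 - 1/28*75) = -10886*(-1/16044) - 42810/(3 - 75/28) = 5443/8022 - 42810/9/28 = 5443/8022 - 42810*28/9 = 5443/8022 - 399560/3 = -1068417997/8022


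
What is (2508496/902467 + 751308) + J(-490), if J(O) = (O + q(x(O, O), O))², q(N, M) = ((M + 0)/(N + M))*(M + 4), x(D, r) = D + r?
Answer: 1061675516900/902467 ≈ 1.1764e+6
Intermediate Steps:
q(N, M) = M*(4 + M)/(M + N) (q(N, M) = (M/(M + N))*(4 + M) = M*(4 + M)/(M + N))
J(O) = (4/3 + 4*O/3)² (J(O) = (O + O*(4 + O)/(O + (O + O)))² = (O + O*(4 + O)/(O + 2*O))² = (O + O*(4 + O)/((3*O)))² = (O + O*(1/(3*O))*(4 + O))² = (O + (4/3 + O/3))² = (4/3 + 4*O/3)²)
(2508496/902467 + 751308) + J(-490) = (2508496/902467 + 751308) + 16*(1 - 490)²/9 = (2508496*(1/902467) + 751308) + (16/9)*(-489)² = (2508496/902467 + 751308) + (16/9)*239121 = 678033185332/902467 + 425104 = 1061675516900/902467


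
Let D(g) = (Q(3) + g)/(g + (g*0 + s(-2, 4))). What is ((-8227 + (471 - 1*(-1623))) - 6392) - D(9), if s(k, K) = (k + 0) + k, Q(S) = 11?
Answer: -12529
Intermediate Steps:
s(k, K) = 2*k (s(k, K) = k + k = 2*k)
D(g) = (11 + g)/(-4 + g) (D(g) = (11 + g)/(g + (g*0 + 2*(-2))) = (11 + g)/(g + (0 - 4)) = (11 + g)/(g - 4) = (11 + g)/(-4 + g))
((-8227 + (471 - 1*(-1623))) - 6392) - D(9) = ((-8227 + (471 - 1*(-1623))) - 6392) - (11 + 9)/(-4 + 9) = ((-8227 + (471 + 1623)) - 6392) - 20/5 = ((-8227 + 2094) - 6392) - 20/5 = (-6133 - 6392) - 1*4 = -12525 - 4 = -12529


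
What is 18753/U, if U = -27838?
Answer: -18753/27838 ≈ -0.67365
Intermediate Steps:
18753/U = 18753/(-27838) = 18753*(-1/27838) = -18753/27838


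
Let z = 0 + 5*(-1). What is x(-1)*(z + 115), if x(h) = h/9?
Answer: -110/9 ≈ -12.222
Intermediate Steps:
z = -5 (z = 0 - 5 = -5)
x(h) = h/9 (x(h) = h*(1/9) = h/9)
x(-1)*(z + 115) = ((1/9)*(-1))*(-5 + 115) = -1/9*110 = -110/9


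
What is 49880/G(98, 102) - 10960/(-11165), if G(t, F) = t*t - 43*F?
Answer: 61409948/5825897 ≈ 10.541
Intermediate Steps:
G(t, F) = t**2 - 43*F
49880/G(98, 102) - 10960/(-11165) = 49880/(98**2 - 43*102) - 10960/(-11165) = 49880/(9604 - 4386) - 10960*(-1/11165) = 49880/5218 + 2192/2233 = 49880*(1/5218) + 2192/2233 = 24940/2609 + 2192/2233 = 61409948/5825897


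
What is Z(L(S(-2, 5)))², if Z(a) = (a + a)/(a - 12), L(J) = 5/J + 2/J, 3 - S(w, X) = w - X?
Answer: 196/12769 ≈ 0.015350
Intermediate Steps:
S(w, X) = 3 + X - w (S(w, X) = 3 - (w - X) = 3 + (X - w) = 3 + X - w)
L(J) = 7/J
Z(a) = 2*a/(-12 + a) (Z(a) = (2*a)/(-12 + a) = 2*a/(-12 + a))
Z(L(S(-2, 5)))² = (2*(7/(3 + 5 - 1*(-2)))/(-12 + 7/(3 + 5 - 1*(-2))))² = (2*(7/(3 + 5 + 2))/(-12 + 7/(3 + 5 + 2)))² = (2*(7/10)/(-12 + 7/10))² = (2*(7/10)/(-113/10))² = (2*(7/10)*(-10/113))² = (-14/113)² = 196/12769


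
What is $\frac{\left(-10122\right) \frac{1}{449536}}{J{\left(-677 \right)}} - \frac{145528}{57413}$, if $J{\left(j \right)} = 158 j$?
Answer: $- \frac{3498861581085671}{1380353998111744} \approx -2.5348$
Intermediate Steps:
$\frac{\left(-10122\right) \frac{1}{449536}}{J{\left(-677 \right)}} - \frac{145528}{57413} = \frac{\left(-10122\right) \frac{1}{449536}}{158 \left(-677\right)} - \frac{145528}{57413} = \frac{\left(-10122\right) \frac{1}{449536}}{-106966} - \frac{145528}{57413} = \left(- \frac{5061}{224768}\right) \left(- \frac{1}{106966}\right) - \frac{145528}{57413} = \frac{5061}{24042533888} - \frac{145528}{57413} = - \frac{3498861581085671}{1380353998111744}$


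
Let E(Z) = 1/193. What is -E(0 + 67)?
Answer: -1/193 ≈ -0.0051813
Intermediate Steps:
E(Z) = 1/193
-E(0 + 67) = -1*1/193 = -1/193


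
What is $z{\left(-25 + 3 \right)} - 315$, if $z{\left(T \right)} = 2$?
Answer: $-313$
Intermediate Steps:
$z{\left(-25 + 3 \right)} - 315 = 2 - 315 = -313$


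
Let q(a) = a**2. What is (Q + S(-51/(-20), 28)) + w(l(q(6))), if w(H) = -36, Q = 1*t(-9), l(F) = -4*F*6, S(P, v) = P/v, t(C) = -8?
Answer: -24589/560 ≈ -43.909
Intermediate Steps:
l(F) = -24*F
Q = -8 (Q = 1*(-8) = -8)
(Q + S(-51/(-20), 28)) + w(l(q(6))) = (-8 - 51/(-20)/28) - 36 = (-8 - 51*(-1/20)*(1/28)) - 36 = (-8 + (51/20)*(1/28)) - 36 = (-8 + 51/560) - 36 = -4429/560 - 36 = -24589/560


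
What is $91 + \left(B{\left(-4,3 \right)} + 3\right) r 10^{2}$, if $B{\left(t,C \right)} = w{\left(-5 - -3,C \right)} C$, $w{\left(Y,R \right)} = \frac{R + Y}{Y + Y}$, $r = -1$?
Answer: $-134$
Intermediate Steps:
$w{\left(Y,R \right)} = \frac{R + Y}{2 Y}$
$B{\left(t,C \right)} = C \left(\frac{1}{2} - \frac{C}{4}\right)$ ($B{\left(t,C \right)} = \frac{C - 2}{2 \left(-5 - -3\right)} C = \frac{C + \left(-5 + 3\right)}{2 \left(-5 + 3\right)} C = \frac{C - 2}{2 \left(-2\right)} C = \frac{1}{2} \left(- \frac{1}{2}\right) \left(-2 + C\right) C = \left(\frac{1}{2} - \frac{C}{4}\right) C = C \left(\frac{1}{2} - \frac{C}{4}\right)$)
$91 + \left(B{\left(-4,3 \right)} + 3\right) r 10^{2} = 91 + \left(\frac{1}{4} \cdot 3 \left(2 - 3\right) + 3\right) \left(-1\right) 10^{2} = 91 + \left(\frac{1}{4} \cdot 3 \left(2 - 3\right) + 3\right) \left(-1\right) 100 = 91 + \left(\frac{1}{4} \cdot 3 \left(-1\right) + 3\right) \left(-1\right) 100 = 91 + \left(- \frac{3}{4} + 3\right) \left(-1\right) 100 = 91 + \frac{9}{4} \left(-1\right) 100 = 91 - 225 = -134$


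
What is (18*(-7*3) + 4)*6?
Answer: -2244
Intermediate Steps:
(18*(-7*3) + 4)*6 = (18*(-21) + 4)*6 = (-378 + 4)*6 = -374*6 = -2244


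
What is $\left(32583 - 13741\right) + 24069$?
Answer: $42911$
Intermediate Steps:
$\left(32583 - 13741\right) + 24069 = 18842 + 24069 = 42911$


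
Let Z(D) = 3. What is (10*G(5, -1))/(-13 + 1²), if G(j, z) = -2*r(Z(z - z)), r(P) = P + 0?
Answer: 5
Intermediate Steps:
r(P) = P
G(j, z) = -6 (G(j, z) = -2*3 = -6)
(10*G(5, -1))/(-13 + 1²) = (10*(-6))/(-13 + 1²) = -60/(-13 + 1) = -60/(-12) = -60*(-1/12) = 5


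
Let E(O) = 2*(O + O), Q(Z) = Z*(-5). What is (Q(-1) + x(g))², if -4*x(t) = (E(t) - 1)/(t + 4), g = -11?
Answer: 9025/784 ≈ 11.511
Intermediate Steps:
Q(Z) = -5*Z
E(O) = 4*O (E(O) = 2*(2*O) = 4*O)
x(t) = -(-1 + 4*t)/(4*(4 + t)) (x(t) = -(4*t - 1)/(4*(t + 4)) = -(-1 + 4*t)/(4*(4 + t)))
(Q(-1) + x(g))² = (-5*(-1) + (¼ - 1*(-11))/(4 - 11))² = (5 + (¼ + 11)/(-7))² = (5 - ⅐*45/4)² = (5 - 45/28)² = (95/28)² = 9025/784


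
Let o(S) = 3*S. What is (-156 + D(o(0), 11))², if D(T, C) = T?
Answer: 24336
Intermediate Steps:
(-156 + D(o(0), 11))² = (-156 + 3*0)² = (-156 + 0)² = (-156)² = 24336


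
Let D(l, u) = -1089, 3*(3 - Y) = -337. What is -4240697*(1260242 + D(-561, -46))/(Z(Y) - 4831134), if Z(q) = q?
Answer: 16019059048923/14493056 ≈ 1.1053e+6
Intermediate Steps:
Y = 346/3 (Y = 3 - ⅓*(-337) = 3 + 337/3 = 346/3 ≈ 115.33)
-4240697*(1260242 + D(-561, -46))/(Z(Y) - 4831134) = -4240697*(1260242 - 1089)/(346/3 - 4831134) = -4240697/((-14493056/3/1259153)) = -4240697/((-14493056/3*1/1259153)) = -4240697/(-14493056/3777459) = -4240697*(-3777459/14493056) = 16019059048923/14493056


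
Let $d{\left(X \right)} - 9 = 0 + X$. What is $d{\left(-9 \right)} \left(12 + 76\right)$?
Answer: $0$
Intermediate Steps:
$d{\left(X \right)} = 9 + X$ ($d{\left(X \right)} = 9 + \left(0 + X\right) = 9 + X$)
$d{\left(-9 \right)} \left(12 + 76\right) = \left(9 - 9\right) \left(12 + 76\right) = 0 \cdot 88 = 0$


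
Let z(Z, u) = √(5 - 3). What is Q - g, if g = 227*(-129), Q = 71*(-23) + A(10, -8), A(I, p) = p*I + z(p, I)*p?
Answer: 27570 - 8*√2 ≈ 27559.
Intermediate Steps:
z(Z, u) = √2
A(I, p) = I*p + p*√2 (A(I, p) = p*I + √2*p = I*p + p*√2)
Q = -1713 - 8*√2 (Q = 71*(-23) - 8*(10 + √2) = -1633 + (-80 - 8*√2) = -1713 - 8*√2 ≈ -1724.3)
g = -29283
Q - g = (-1713 - 8*√2) - 1*(-29283) = (-1713 - 8*√2) + 29283 = 27570 - 8*√2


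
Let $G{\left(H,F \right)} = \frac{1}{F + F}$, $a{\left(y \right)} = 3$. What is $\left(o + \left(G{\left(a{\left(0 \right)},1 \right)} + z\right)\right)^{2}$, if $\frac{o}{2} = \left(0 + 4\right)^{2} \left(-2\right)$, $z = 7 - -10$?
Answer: $\frac{8649}{4} \approx 2162.3$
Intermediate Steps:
$z = 17$ ($z = 7 + 10 = 17$)
$G{\left(H,F \right)} = \frac{1}{2 F}$
$o = -64$ ($o = 2 \left(0 + 4\right)^{2} \left(-2\right) = 2 \cdot 4^{2} \left(-2\right) = 2 \cdot 16 \left(-2\right) = 2 \left(-32\right) = -64$)
$\left(o + \left(G{\left(a{\left(0 \right)},1 \right)} + z\right)\right)^{2} = \left(-64 + \left(\frac{1}{2 \cdot 1} + 17\right)\right)^{2} = \left(-64 + \left(\frac{1}{2} \cdot 1 + 17\right)\right)^{2} = \left(-64 + \left(\frac{1}{2} + 17\right)\right)^{2} = \left(-64 + \frac{35}{2}\right)^{2} = \left(- \frac{93}{2}\right)^{2} = \frac{8649}{4}$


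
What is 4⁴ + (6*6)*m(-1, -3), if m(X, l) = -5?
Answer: 76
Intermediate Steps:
4⁴ + (6*6)*m(-1, -3) = 4⁴ + (6*6)*(-5) = 256 + 36*(-5) = 256 - 180 = 76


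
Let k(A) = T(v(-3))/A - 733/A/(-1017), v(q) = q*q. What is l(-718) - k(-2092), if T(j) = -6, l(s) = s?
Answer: -1527596321/2127564 ≈ -718.00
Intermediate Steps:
v(q) = q²
k(A) = -5369/(1017*A) (k(A) = -6/A - 733/A/(-1017) = -6/A - 733/A*(-1/1017) = -6/A + 733/(1017*A) = -5369/(1017*A))
l(-718) - k(-2092) = -718 - (-5369)/(1017*(-2092)) = -718 - (-5369)*(-1)/(1017*2092) = -718 - 1*5369/2127564 = -718 - 5369/2127564 = -1527596321/2127564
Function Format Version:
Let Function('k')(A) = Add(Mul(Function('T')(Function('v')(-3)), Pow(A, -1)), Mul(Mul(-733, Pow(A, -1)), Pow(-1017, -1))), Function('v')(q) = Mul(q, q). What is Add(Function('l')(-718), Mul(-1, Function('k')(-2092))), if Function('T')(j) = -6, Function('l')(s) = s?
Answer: Rational(-1527596321, 2127564) ≈ -718.00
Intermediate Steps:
Function('v')(q) = Pow(q, 2)
Function('k')(A) = Mul(Rational(-5369, 1017), Pow(A, -1)) (Function('k')(A) = Add(Mul(-6, Pow(A, -1)), Mul(Mul(-733, Pow(A, -1)), Pow(-1017, -1))) = Add(Mul(-6, Pow(A, -1)), Mul(Mul(-733, Pow(A, -1)), Rational(-1, 1017))) = Add(Mul(-6, Pow(A, -1)), Mul(Rational(733, 1017), Pow(A, -1))) = Mul(Rational(-5369, 1017), Pow(A, -1)))
Add(Function('l')(-718), Mul(-1, Function('k')(-2092))) = Add(-718, Mul(-1, Mul(Rational(-5369, 1017), Pow(-2092, -1)))) = Add(-718, Mul(-1, Mul(Rational(-5369, 1017), Rational(-1, 2092)))) = Add(-718, Mul(-1, Rational(5369, 2127564))) = Add(-718, Rational(-5369, 2127564)) = Rational(-1527596321, 2127564)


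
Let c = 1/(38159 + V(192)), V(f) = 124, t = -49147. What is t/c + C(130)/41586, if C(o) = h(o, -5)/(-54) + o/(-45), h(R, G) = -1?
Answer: -4225167061768199/2245644 ≈ -1.8815e+9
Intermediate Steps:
C(o) = 1/54 - o/45 (C(o) = -1/(-54) + o/(-45) = -1*(-1/54) + o*(-1/45) = 1/54 - o/45)
c = 1/38283 (c = 1/(38159 + 124) = 1/38283 ≈ 2.6121e-5)
t/c + C(130)/41586 = -49147/1/38283 + (1/54 - 1/45*130)/41586 = -49147*38283 + (1/54 - 26/9)*(1/41586) = -1881494601 - 155/54*1/41586 = -1881494601 - 155/2245644 = -4225167061768199/2245644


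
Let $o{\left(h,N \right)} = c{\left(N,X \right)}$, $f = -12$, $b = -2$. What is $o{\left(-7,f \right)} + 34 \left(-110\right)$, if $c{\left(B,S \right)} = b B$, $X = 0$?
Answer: $-3716$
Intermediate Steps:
$c{\left(B,S \right)} = - 2 B$
$o{\left(h,N \right)} = - 2 N$
$o{\left(-7,f \right)} + 34 \left(-110\right) = \left(-2\right) \left(-12\right) + 34 \left(-110\right) = 24 - 3740 = -3716$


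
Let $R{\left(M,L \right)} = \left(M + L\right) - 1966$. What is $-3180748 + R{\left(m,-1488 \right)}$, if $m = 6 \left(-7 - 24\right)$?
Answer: $-3184388$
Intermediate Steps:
$m = -186$ ($m = 6 \left(-7 - 24\right) = 6 \left(-31\right) = -186$)
$R{\left(M,L \right)} = -1966 + L + M$ ($R{\left(M,L \right)} = \left(L + M\right) - 1966 = -1966 + L + M$)
$-3180748 + R{\left(m,-1488 \right)} = -3180748 - 3640 = -3184388$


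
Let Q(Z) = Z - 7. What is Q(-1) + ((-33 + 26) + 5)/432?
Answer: -1729/216 ≈ -8.0046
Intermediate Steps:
Q(Z) = -7 + Z
Q(-1) + ((-33 + 26) + 5)/432 = (-7 - 1) + ((-33 + 26) + 5)/432 = -8 + (-7 + 5)*(1/432) = -8 - 2*1/432 = -8 - 1/216 = -1729/216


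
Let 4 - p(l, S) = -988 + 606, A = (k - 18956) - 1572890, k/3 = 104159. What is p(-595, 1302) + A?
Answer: -1278983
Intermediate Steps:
k = 312477 (k = 3*104159 = 312477)
A = -1279369 (A = (312477 - 18956) - 1572890 = 293521 - 1572890 = -1279369)
p(l, S) = 386 (p(l, S) = 4 - (-988 + 606) = 4 - 1*(-382) = 4 + 382 = 386)
p(-595, 1302) + A = 386 - 1279369 = -1278983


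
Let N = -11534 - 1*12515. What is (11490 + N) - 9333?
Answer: -21892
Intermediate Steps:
N = -24049 (N = -11534 - 12515 = -24049)
(11490 + N) - 9333 = (11490 - 24049) - 9333 = -12559 - 9333 = -21892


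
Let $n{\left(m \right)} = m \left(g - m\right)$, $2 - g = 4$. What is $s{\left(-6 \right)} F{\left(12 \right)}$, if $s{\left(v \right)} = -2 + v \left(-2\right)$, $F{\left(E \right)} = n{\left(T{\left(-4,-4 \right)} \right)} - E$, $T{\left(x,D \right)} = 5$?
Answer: $-470$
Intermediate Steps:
$g = -2$ ($g = 2 - 4 = -2$)
$n{\left(m \right)} = m \left(-2 - m\right)$
$F{\left(E \right)} = -35 - E$ ($F{\left(E \right)} = \left(-1\right) 5 \left(2 + 5\right) - E = \left(-1\right) 5 \cdot 7 - E = -35 - E$)
$s{\left(v \right)} = -2 - 2 v$
$s{\left(-6 \right)} F{\left(12 \right)} = \left(-2 - -12\right) \left(-35 - 12\right) = \left(-2 + 12\right) \left(-35 - 12\right) = 10 \left(-47\right) = -470$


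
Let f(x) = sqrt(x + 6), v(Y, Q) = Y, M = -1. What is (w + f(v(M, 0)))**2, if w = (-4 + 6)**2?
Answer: (4 + sqrt(5))**2 ≈ 38.889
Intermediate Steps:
w = 4 (w = 2**2 = 4)
f(x) = sqrt(6 + x)
(w + f(v(M, 0)))**2 = (4 + sqrt(6 - 1))**2 = (4 + sqrt(5))**2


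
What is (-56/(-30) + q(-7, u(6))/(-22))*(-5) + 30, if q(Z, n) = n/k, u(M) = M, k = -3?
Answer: 667/33 ≈ 20.212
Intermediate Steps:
q(Z, n) = -n/3 (q(Z, n) = n/(-3) = n*(-⅓) = -n/3)
(-56/(-30) + q(-7, u(6))/(-22))*(-5) + 30 = (-56/(-30) - ⅓*6/(-22))*(-5) + 30 = (-56*(-1/30) - 2*(-1/22))*(-5) + 30 = (28/15 + 1/11)*(-5) + 30 = (323/165)*(-5) + 30 = -323/33 + 30 = 667/33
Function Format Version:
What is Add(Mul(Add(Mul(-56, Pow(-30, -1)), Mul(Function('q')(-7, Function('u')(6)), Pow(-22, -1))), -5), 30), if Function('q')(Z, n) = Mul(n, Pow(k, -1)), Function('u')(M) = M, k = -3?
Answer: Rational(667, 33) ≈ 20.212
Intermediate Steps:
Function('q')(Z, n) = Mul(Rational(-1, 3), n) (Function('q')(Z, n) = Mul(n, Pow(-3, -1)) = Mul(n, Rational(-1, 3)) = Mul(Rational(-1, 3), n))
Add(Mul(Add(Mul(-56, Pow(-30, -1)), Mul(Function('q')(-7, Function('u')(6)), Pow(-22, -1))), -5), 30) = Add(Mul(Add(Mul(-56, Pow(-30, -1)), Mul(Mul(Rational(-1, 3), 6), Pow(-22, -1))), -5), 30) = Add(Mul(Add(Mul(-56, Rational(-1, 30)), Mul(-2, Rational(-1, 22))), -5), 30) = Add(Mul(Add(Rational(28, 15), Rational(1, 11)), -5), 30) = Add(Mul(Rational(323, 165), -5), 30) = Add(Rational(-323, 33), 30) = Rational(667, 33)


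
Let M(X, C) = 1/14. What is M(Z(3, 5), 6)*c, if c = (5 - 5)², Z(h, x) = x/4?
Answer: 0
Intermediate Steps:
Z(h, x) = x/4 (Z(h, x) = x*(¼) = x/4)
M(X, C) = 1/14
c = 0 (c = 0² = 0)
M(Z(3, 5), 6)*c = (1/14)*0 = 0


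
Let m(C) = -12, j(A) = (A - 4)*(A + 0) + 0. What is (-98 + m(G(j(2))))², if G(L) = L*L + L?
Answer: 12100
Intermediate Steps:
j(A) = A*(-4 + A) (j(A) = (-4 + A)*A + 0 = A*(-4 + A) + 0 = A*(-4 + A))
G(L) = L + L² (G(L) = L² + L = L + L²)
(-98 + m(G(j(2))))² = (-98 - 12)² = (-110)² = 12100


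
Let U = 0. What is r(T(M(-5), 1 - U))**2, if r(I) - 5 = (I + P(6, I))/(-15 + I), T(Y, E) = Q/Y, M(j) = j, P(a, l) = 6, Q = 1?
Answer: 123201/5776 ≈ 21.330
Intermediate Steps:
T(Y, E) = 1/Y
r(I) = 5 + (6 + I)/(-15 + I) (r(I) = 5 + (I + 6)/(-15 + I) = 5 + (6 + I)/(-15 + I))
r(T(M(-5), 1 - U))**2 = (3*(-23 + 2/(-5))/(-15 + 1/(-5)))**2 = (3*(-23 + 2*(-1/5))/(-15 - 1/5))**2 = (3*(-23 - 2/5)/(-76/5))**2 = (3*(-5/76)*(-117/5))**2 = (351/76)**2 = 123201/5776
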